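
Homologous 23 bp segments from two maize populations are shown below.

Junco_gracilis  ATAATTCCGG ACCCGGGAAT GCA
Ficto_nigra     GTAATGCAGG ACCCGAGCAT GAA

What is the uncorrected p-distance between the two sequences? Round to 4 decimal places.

Mismatches occur at site 1 (A→G), site 6 (T→G), site 8 (C→A), site 16 (G→A), site 18 (A→C), site 22 (C→A).
There are 6 differences over 23 sites, so p = 6/23 = 0.2609.

0.2609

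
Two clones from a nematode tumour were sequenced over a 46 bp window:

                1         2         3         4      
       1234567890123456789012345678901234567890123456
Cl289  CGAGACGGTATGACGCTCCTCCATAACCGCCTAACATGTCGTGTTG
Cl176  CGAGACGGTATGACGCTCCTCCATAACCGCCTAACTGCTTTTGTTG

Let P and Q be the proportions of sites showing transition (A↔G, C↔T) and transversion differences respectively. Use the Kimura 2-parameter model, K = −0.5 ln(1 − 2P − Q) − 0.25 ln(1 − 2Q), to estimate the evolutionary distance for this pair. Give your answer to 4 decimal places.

Mismatches occur at site 36 (A/T, transversion), site 37 (T/G, transversion), site 38 (G/C, transversion), site 40 (C/T, transition), site 41 (G/T, transversion).
Of the 5 differences, 1 transition and 4 transversions over 46 sites: P = 1/46 = 0.021739, Q = 4/46 = 0.086957.
d = −0.5·ln(0.869565) − 0.25·ln(0.826086) = −0.5·(-0.139762) − 0.25·(-0.191056) = 0.1176.

0.1176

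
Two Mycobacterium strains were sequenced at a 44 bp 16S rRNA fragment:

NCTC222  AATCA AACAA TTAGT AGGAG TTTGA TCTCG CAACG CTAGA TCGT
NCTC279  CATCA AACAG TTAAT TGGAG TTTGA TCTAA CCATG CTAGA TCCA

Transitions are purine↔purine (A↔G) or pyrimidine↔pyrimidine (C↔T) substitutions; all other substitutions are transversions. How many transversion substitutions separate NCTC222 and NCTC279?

Differing sites — 1:A/C (Tv); 10:A/G (Ti); 14:G/A (Ti); 16:A/T (Tv); 29:C/A (Tv); 30:G/A (Ti); 32:A/C (Tv); 34:C/T (Ti); 43:G/C (Tv); 44:T/A (Tv).
Of the 10 differences, 4 transitions and 6 transversions, so the answer is 6.

6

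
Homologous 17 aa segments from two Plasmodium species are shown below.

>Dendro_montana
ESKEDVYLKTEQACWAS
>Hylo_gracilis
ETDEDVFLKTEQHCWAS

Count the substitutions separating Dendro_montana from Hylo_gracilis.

Differing sites — 2:S/T; 3:K/D; 7:Y/F; 13:A/H.
That gives 4 mismatches out of 17 aligned sites, so the Hamming distance is 4.

4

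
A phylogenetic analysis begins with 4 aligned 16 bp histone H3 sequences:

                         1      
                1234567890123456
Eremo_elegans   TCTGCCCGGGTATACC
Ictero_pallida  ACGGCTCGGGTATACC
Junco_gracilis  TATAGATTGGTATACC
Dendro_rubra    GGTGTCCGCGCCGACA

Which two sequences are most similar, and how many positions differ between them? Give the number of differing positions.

3

Pairwise Hamming distances:
  Eremo_elegans vs Ictero_pallida: 3
  Eremo_elegans vs Junco_gracilis: 6
  Eremo_elegans vs Dendro_rubra: 8
  Ictero_pallida vs Junco_gracilis: 8
  Ictero_pallida vs Dendro_rubra: 10
  Junco_gracilis vs Dendro_rubra: 12
The smallest is 3, between Eremo_elegans and Ictero_pallida.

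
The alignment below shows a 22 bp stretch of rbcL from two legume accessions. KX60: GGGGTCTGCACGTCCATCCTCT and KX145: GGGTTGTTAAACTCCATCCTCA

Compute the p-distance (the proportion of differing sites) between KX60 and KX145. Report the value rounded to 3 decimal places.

Differing sites — 4:G/T; 6:C/G; 8:G/T; 9:C/A; 11:C/A; 12:G/C; 22:T/A.
There are 7 differences over 22 sites, so p = 7/22 = 0.318.

0.318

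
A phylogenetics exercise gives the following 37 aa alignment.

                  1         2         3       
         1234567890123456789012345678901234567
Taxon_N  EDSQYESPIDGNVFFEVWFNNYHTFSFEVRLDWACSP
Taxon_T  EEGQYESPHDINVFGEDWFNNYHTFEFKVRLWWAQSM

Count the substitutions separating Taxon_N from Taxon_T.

The sequences differ at positions 2 (D/E), 3 (S/G), 9 (I/H), 11 (G/I), 15 (F/G), 17 (V/D), 26 (S/E), 28 (E/K), 32 (D/W), 35 (C/Q), 37 (P/M).
That gives 11 mismatches out of 37 aligned sites, so the Hamming distance is 11.

11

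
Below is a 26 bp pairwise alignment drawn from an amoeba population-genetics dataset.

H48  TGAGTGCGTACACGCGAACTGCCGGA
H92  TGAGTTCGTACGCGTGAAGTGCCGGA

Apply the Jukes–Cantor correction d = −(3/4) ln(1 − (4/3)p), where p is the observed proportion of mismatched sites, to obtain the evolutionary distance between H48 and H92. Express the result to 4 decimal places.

0.1722

Differing sites — 6:G/T; 12:A/G; 15:C/T; 19:C/G.
p = 4/26 = 0.153846.
d = −0.75 · ln(1 − (4/3)·0.153846) = −0.75 · ln(0.794872) = −0.75 · (-0.229574) = 0.1722.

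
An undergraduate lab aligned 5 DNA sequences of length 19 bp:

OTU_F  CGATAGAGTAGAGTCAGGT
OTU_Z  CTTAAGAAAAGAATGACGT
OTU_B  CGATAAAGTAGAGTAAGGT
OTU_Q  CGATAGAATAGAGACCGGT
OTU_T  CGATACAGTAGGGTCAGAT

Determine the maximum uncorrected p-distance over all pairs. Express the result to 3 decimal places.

Pairwise Hamming distances:
  OTU_F vs OTU_Z: 8
  OTU_F vs OTU_B: 2
  OTU_F vs OTU_Q: 3
  OTU_F vs OTU_T: 3
  OTU_Z vs OTU_B: 9
  OTU_Z vs OTU_Q: 9
  OTU_Z vs OTU_T: 11
  OTU_B vs OTU_Q: 5
  OTU_B vs OTU_T: 4
  OTU_Q vs OTU_T: 6
The largest is 11 mismatches, between OTU_Z and OTU_T; p = 11/19 = 0.579.

0.579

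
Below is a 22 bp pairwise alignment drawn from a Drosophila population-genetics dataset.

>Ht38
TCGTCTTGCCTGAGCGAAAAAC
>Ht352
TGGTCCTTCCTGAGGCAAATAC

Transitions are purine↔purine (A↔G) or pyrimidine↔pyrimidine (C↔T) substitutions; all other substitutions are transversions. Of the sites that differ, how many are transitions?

1

Mismatches occur at site 2 (C→G, transversion), site 6 (T→C, transition), site 8 (G→T, transversion), site 15 (C→G, transversion), site 16 (G→C, transversion), site 20 (A→T, transversion).
Of the 6 differences, 1 transition and 5 transversions, so the answer is 1.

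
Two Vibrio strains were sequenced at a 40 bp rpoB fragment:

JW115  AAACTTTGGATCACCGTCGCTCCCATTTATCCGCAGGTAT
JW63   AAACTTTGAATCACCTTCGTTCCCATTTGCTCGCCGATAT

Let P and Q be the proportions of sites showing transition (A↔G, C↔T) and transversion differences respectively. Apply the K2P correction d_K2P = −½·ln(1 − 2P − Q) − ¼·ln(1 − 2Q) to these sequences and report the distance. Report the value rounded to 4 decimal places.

Mismatches occur at site 9 (G↔A, transition), site 16 (G↔T, transversion), site 20 (C↔T, transition), site 29 (A↔G, transition), site 30 (T↔C, transition), site 31 (C↔T, transition), site 35 (A↔C, transversion), site 37 (G↔A, transition).
Of the 8 differences, 6 transitions and 2 transversions over 40 sites: P = 6/40 = 0.150000, Q = 2/40 = 0.050000.
d = −0.5·ln(0.650000) − 0.25·ln(0.900000) = −0.5·(-0.430783) − 0.25·(-0.105361) = 0.2417.

0.2417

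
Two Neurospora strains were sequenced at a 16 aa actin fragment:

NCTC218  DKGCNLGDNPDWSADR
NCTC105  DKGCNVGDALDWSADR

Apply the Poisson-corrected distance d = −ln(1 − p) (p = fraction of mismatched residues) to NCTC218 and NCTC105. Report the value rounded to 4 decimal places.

Mismatches occur at site 6 (L↔V), site 9 (N↔A), site 10 (P↔L).
p = 3/16 = 0.187500.
d = −ln(1 − 0.187500) = −ln(0.812500) = 0.2076.

0.2076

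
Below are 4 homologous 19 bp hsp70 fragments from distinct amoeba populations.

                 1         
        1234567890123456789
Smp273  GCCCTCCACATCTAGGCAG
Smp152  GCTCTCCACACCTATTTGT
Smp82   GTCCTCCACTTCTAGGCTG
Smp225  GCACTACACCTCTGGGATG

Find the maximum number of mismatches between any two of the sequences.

10

Pairwise Hamming distances:
  Smp273 vs Smp152: 7
  Smp273 vs Smp82: 3
  Smp273 vs Smp225: 6
  Smp152 vs Smp82: 9
  Smp152 vs Smp225: 10
  Smp82 vs Smp225: 6
The largest is 10, between Smp152 and Smp225.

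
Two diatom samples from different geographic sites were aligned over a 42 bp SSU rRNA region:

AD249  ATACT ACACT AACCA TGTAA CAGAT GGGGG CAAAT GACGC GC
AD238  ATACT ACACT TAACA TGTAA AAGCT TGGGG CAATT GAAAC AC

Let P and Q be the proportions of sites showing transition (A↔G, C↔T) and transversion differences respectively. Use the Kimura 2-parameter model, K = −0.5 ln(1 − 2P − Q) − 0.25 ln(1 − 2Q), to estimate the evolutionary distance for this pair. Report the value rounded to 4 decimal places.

Mismatches occur at site 11 (A→T, transversion), site 13 (C→A, transversion), site 21 (C→A, transversion), site 24 (A→C, transversion), site 26 (G→T, transversion), site 34 (A→T, transversion), site 38 (C→A, transversion), site 39 (G→A, transition), site 41 (G→A, transition).
Of the 9 differences, 2 transitions and 7 transversions over 42 sites: P = 2/42 = 0.047619, Q = 7/42 = 0.166667.
d = −0.5·ln(0.738095) − 0.25·ln(0.666666) = −0.5·(-0.303683) − 0.25·(-0.405466) = 0.2532.

0.2532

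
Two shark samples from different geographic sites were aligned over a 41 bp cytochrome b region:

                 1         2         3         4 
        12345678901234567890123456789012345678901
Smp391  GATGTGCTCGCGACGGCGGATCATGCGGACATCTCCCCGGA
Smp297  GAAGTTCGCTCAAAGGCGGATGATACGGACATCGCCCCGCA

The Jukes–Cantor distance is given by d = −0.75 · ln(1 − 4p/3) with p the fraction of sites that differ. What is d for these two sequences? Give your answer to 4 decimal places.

Mismatches occur at site 3 (T/A), site 6 (G/T), site 8 (T/G), site 10 (G/T), site 12 (G/A), site 14 (C/A), site 22 (C/G), site 25 (G/A), site 34 (T/G), site 40 (G/C).
p = 10/41 = 0.243902.
d = −0.75 · ln(1 − (4/3)·0.243902) = −0.75 · ln(0.674797) = −0.75 · (-0.393343) = 0.2950.

0.2950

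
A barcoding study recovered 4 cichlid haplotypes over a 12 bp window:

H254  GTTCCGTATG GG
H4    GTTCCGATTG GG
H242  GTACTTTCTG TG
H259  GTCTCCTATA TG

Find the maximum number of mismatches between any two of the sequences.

7

Pairwise Hamming distances:
  H254 vs H4: 2
  H254 vs H242: 5
  H254 vs H259: 5
  H4 vs H242: 6
  H4 vs H259: 7
  H242 vs H259: 6
The largest is 7, between H4 and H259.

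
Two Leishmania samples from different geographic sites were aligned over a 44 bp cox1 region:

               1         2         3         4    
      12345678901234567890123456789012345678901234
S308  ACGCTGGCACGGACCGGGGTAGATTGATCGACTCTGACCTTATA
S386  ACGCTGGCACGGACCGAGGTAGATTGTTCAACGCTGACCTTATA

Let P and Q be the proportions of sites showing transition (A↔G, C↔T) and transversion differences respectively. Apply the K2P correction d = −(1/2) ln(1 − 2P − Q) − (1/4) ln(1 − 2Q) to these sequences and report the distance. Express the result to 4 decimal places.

0.0971

Mismatches occur at site 17 (G→A, transition), site 27 (A→T, transversion), site 30 (G→A, transition), site 33 (T→G, transversion).
Of the 4 differences, 2 transitions and 2 transversions over 44 sites: P = 2/44 = 0.045455, Q = 2/44 = 0.045455.
d = −0.5·ln(0.863635) − 0.25·ln(0.909090) = −0.5·(-0.146605) − 0.25·(-0.095311) = 0.0971.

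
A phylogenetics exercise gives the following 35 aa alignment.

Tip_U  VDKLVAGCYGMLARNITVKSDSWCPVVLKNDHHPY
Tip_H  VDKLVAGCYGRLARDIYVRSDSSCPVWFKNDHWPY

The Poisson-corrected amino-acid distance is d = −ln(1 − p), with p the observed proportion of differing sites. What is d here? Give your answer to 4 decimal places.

Differing sites — 11:M/R; 15:N/D; 17:T/Y; 19:K/R; 23:W/S; 27:V/W; 28:L/F; 33:H/W.
p = 8/35 = 0.228571.
d = −ln(1 − 0.228571) = −ln(0.771429) = 0.2595.

0.2595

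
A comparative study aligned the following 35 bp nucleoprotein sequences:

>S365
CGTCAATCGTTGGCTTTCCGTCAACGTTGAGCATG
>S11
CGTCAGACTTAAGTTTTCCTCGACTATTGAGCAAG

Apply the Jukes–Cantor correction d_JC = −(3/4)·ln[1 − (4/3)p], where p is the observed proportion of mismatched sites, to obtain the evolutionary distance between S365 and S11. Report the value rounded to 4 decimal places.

The sequences differ at positions 6 (A/G), 7 (T/A), 9 (G/T), 11 (T/A), 12 (G/A), 14 (C/T), 20 (G/T), 21 (T/C), 22 (C/G), 24 (A/C), 25 (C/T), 26 (G/A), 34 (T/A).
p = 13/35 = 0.371429.
d = −0.75 · ln(1 − (4/3)·0.371429) = −0.75 · ln(0.504761) = −0.75 · (-0.683670) = 0.5128.

0.5128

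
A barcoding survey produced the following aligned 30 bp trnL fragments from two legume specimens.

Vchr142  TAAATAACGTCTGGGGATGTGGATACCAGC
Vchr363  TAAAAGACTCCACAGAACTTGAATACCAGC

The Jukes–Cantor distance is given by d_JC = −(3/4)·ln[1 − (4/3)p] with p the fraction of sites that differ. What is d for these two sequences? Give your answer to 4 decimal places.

0.5034

Differing sites — 5:T/A; 6:A/G; 9:G/T; 10:T/C; 12:T/A; 13:G/C; 14:G/A; 16:G/A; 18:T/C; 19:G/T; 22:G/A.
p = 11/30 = 0.366667.
d = −0.75 · ln(1 − (4/3)·0.366667) = −0.75 · ln(0.511111) = −0.75 · (-0.671168) = 0.5034.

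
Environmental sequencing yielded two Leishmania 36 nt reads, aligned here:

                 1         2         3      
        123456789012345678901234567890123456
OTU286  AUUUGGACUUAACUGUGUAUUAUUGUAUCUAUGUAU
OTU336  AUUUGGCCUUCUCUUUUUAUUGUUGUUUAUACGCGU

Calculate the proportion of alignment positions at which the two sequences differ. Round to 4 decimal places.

0.3056

Mismatches occur at site 7 (A→C), site 11 (A→C), site 12 (A→U), site 15 (G→U), site 17 (G→U), site 22 (A→G), site 27 (A→U), site 29 (C→A), site 32 (U→C), site 34 (U→C), site 35 (A→G).
There are 11 differences over 36 sites, so p = 11/36 = 0.3056.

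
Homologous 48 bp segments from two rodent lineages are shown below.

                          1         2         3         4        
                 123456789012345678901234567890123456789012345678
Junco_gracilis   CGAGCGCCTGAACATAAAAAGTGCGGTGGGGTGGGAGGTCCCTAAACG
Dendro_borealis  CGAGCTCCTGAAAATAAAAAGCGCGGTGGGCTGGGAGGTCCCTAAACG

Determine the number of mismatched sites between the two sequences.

4

Differing sites — 6:G/T; 13:C/A; 22:T/C; 31:G/C.
That gives 4 mismatches out of 48 aligned sites, so the Hamming distance is 4.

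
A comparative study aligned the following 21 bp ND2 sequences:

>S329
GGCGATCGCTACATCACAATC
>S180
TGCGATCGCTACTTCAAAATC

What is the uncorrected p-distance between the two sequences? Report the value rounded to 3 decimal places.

The sequences differ at positions 1 (G/T), 13 (A/T), 17 (C/A).
There are 3 differences over 21 sites, so p = 3/21 = 0.143.

0.143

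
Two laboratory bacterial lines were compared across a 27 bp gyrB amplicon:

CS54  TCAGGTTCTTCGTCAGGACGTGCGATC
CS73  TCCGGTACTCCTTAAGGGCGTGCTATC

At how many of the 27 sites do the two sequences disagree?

7

Mismatches occur at site 3 (A/C), site 7 (T/A), site 10 (T/C), site 12 (G/T), site 14 (C/A), site 18 (A/G), site 24 (G/T).
That gives 7 mismatches out of 27 aligned sites, so the Hamming distance is 7.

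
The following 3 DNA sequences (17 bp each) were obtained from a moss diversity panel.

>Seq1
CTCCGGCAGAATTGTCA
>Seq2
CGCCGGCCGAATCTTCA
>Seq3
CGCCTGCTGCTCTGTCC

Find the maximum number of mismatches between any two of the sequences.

8

Pairwise Hamming distances:
  Seq1 vs Seq2: 4
  Seq1 vs Seq3: 7
  Seq2 vs Seq3: 8
The largest is 8, between Seq2 and Seq3.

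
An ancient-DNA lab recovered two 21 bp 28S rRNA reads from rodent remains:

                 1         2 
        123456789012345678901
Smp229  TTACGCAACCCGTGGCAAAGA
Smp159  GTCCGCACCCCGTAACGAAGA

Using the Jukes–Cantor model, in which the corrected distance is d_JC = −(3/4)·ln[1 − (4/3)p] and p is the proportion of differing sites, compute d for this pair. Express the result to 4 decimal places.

Differing sites — 1:T/G; 3:A/C; 8:A/C; 14:G/A; 15:G/A; 17:A/G.
p = 6/21 = 0.285714.
d = −0.75 · ln(1 − (4/3)·0.285714) = −0.75 · ln(0.619048) = −0.75 · (-0.479572) = 0.3597.

0.3597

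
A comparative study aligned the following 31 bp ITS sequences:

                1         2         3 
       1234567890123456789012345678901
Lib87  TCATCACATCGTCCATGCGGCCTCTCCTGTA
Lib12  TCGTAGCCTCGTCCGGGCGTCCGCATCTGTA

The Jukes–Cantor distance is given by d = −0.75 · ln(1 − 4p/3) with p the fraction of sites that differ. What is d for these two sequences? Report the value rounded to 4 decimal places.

Mismatches occur at site 3 (A↔G), site 5 (C↔A), site 6 (A↔G), site 8 (A↔C), site 15 (A↔G), site 16 (T↔G), site 20 (G↔T), site 23 (T↔G), site 25 (T↔A), site 26 (C↔T).
p = 10/31 = 0.322581.
d = −0.75 · ln(1 − (4/3)·0.322581) = −0.75 · ln(0.569892) = −0.75 · (-0.562308) = 0.4217.

0.4217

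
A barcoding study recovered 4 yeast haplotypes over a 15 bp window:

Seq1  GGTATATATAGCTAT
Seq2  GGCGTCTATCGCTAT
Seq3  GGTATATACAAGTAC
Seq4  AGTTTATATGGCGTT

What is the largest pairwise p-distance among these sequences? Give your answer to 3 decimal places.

Pairwise Hamming distances:
  Seq1 vs Seq2: 4
  Seq1 vs Seq3: 4
  Seq1 vs Seq4: 5
  Seq2 vs Seq3: 8
  Seq2 vs Seq4: 7
  Seq3 vs Seq4: 9
The largest is 9 mismatches, between Seq3 and Seq4; p = 9/15 = 0.600.

0.600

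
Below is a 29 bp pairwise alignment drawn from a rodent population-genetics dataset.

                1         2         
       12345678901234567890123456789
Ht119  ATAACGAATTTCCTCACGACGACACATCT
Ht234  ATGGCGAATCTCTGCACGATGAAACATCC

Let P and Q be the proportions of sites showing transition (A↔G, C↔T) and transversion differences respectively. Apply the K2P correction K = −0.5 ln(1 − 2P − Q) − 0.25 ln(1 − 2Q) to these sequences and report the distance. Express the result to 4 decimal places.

0.3667

Mismatches occur at site 3 (A/G, transition), site 4 (A/G, transition), site 10 (T/C, transition), site 13 (C/T, transition), site 14 (T/G, transversion), site 20 (C/T, transition), site 23 (C/A, transversion), site 29 (T/C, transition).
Of the 8 differences, 6 transitions and 2 transversions over 29 sites: P = 6/29 = 0.206897, Q = 2/29 = 0.068966.
d = −0.5·ln(0.517240) − 0.25·ln(0.862068) = −0.5·(-0.659248) − 0.25·(-0.148421) = 0.3667.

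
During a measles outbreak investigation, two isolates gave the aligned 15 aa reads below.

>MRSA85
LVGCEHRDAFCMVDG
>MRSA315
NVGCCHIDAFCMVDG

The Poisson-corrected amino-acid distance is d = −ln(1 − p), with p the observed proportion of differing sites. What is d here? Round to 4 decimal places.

0.2231

Differing sites — 1:L/N; 5:E/C; 7:R/I.
p = 3/15 = 0.200000.
d = −ln(1 − 0.200000) = −ln(0.800000) = 0.2231.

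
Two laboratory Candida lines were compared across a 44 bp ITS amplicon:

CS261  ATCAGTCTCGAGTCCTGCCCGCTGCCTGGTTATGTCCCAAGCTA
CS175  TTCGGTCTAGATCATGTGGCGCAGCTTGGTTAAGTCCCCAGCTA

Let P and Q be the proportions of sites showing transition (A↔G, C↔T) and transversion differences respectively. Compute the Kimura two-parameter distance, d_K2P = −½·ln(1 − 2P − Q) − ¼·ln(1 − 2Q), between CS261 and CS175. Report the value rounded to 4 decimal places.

Differing sites — 1:A/T (Tv); 4:A/G (Ti); 9:C/A (Tv); 12:G/T (Tv); 13:T/C (Ti); 14:C/A (Tv); 15:C/T (Ti); 16:T/G (Tv); 17:G/T (Tv); 18:C/G (Tv); 19:C/G (Tv); 23:T/A (Tv); 26:C/T (Ti); 33:T/A (Tv); 39:A/C (Tv).
Of the 15 differences, 4 transitions and 11 transversions over 44 sites: P = 4/44 = 0.090909, Q = 11/44 = 0.250000.
d = −0.5·ln(0.568182) − 0.25·ln(0.500000) = −0.5·(-0.565313) − 0.25·(-0.693147) = 0.4559.

0.4559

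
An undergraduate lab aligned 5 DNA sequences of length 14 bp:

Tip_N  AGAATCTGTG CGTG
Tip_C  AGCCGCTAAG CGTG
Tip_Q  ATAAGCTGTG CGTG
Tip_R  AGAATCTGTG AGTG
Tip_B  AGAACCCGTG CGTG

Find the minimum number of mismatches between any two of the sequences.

1

Pairwise Hamming distances:
  Tip_N vs Tip_C: 5
  Tip_N vs Tip_Q: 2
  Tip_N vs Tip_R: 1
  Tip_N vs Tip_B: 2
  Tip_C vs Tip_Q: 5
  Tip_C vs Tip_R: 6
  Tip_C vs Tip_B: 6
  Tip_Q vs Tip_R: 3
  Tip_Q vs Tip_B: 3
  Tip_R vs Tip_B: 3
The smallest is 1, between Tip_N and Tip_R.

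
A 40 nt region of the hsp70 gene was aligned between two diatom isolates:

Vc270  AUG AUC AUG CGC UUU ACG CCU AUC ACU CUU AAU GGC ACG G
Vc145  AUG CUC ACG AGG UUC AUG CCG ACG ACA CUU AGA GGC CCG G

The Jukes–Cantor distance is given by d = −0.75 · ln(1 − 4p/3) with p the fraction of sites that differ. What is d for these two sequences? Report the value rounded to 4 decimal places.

0.4260

The sequences differ at positions 4 (A/C), 8 (U/C), 10 (C/A), 12 (C/G), 15 (U/C), 17 (C/U), 21 (U/G), 23 (U/C), 24 (C/G), 27 (U/A), 32 (A/G), 33 (U/A), 37 (A/C).
p = 13/40 = 0.325000.
d = −0.75 · ln(1 − (4/3)·0.325000) = −0.75 · ln(0.566667) = −0.75 · (-0.567983) = 0.4260.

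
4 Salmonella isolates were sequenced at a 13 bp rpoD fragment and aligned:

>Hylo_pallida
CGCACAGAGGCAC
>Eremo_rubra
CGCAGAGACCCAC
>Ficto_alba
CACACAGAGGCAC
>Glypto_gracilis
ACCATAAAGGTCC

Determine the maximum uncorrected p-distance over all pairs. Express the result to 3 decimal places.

Pairwise Hamming distances:
  Hylo_pallida vs Eremo_rubra: 3
  Hylo_pallida vs Ficto_alba: 1
  Hylo_pallida vs Glypto_gracilis: 6
  Eremo_rubra vs Ficto_alba: 4
  Eremo_rubra vs Glypto_gracilis: 8
  Ficto_alba vs Glypto_gracilis: 6
The largest is 8 mismatches, between Eremo_rubra and Glypto_gracilis; p = 8/13 = 0.615.

0.615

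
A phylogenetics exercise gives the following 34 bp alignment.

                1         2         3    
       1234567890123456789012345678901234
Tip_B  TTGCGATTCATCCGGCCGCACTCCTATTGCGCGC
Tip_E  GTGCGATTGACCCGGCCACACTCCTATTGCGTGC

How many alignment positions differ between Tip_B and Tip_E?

5

Differing sites — 1:T/G; 9:C/G; 11:T/C; 18:G/A; 32:C/T.
That gives 5 mismatches out of 34 aligned sites, so the Hamming distance is 5.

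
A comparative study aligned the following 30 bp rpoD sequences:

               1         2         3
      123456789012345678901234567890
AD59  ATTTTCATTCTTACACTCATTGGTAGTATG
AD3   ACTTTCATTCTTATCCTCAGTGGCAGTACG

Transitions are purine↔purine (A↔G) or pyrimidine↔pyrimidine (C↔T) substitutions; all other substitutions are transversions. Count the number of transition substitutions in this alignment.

Mismatches occur at site 2 (T→C, transition), site 14 (C→T, transition), site 15 (A→C, transversion), site 20 (T→G, transversion), site 24 (T→C, transition), site 29 (T→C, transition).
Of the 6 differences, 4 transitions and 2 transversions, so the answer is 4.

4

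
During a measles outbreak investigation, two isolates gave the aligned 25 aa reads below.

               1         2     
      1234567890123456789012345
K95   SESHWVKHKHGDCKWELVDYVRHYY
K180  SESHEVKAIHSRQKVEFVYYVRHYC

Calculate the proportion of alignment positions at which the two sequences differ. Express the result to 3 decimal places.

0.400

Differing sites — 5:W/E; 8:H/A; 9:K/I; 11:G/S; 12:D/R; 13:C/Q; 15:W/V; 17:L/F; 19:D/Y; 25:Y/C.
There are 10 differences over 25 sites, so p = 10/25 = 0.400.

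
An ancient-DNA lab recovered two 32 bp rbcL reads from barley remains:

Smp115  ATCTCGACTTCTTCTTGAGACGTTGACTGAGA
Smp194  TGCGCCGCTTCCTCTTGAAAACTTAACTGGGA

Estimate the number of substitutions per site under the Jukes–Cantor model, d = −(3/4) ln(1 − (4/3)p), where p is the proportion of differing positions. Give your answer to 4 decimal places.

Mismatches occur at site 1 (A→T), site 2 (T→G), site 4 (T→G), site 6 (G→C), site 7 (A→G), site 12 (T→C), site 19 (G→A), site 21 (C→A), site 22 (G→C), site 25 (G→A), site 30 (A→G).
p = 11/32 = 0.343750.
d = −0.75 · ln(1 − (4/3)·0.343750) = −0.75 · ln(0.541667) = −0.75 · (-0.613104) = 0.4598.

0.4598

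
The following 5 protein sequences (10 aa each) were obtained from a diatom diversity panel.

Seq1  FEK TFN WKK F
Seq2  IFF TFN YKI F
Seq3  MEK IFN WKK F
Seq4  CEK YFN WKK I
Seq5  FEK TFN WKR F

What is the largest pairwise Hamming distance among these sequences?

7

Pairwise Hamming distances:
  Seq1 vs Seq2: 5
  Seq1 vs Seq3: 2
  Seq1 vs Seq4: 3
  Seq1 vs Seq5: 1
  Seq2 vs Seq3: 6
  Seq2 vs Seq4: 7
  Seq2 vs Seq5: 5
  Seq3 vs Seq4: 3
  Seq3 vs Seq5: 3
  Seq4 vs Seq5: 4
The largest is 7, between Seq2 and Seq4.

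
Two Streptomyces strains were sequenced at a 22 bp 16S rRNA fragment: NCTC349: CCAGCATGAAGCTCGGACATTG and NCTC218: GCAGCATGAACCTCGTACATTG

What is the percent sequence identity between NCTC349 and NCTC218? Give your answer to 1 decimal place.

86.4%

Differing sites — 1:C/G; 11:G/C; 16:G/T.
19 of the 22 sites match, so the percent identity is 19/22 × 100 = 86.4%.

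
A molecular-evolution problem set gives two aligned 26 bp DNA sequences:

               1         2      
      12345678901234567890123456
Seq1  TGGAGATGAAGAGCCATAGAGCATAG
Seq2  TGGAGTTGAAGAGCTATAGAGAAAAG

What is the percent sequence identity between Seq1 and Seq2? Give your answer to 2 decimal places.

84.62%

Mismatches occur at site 6 (A/T), site 15 (C/T), site 22 (C/A), site 24 (T/A).
22 of the 26 sites match, so the percent identity is 22/26 × 100 = 84.62%.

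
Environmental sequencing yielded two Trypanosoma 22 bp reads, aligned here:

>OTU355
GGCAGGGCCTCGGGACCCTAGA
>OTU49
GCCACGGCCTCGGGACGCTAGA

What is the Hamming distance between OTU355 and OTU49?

3

Mismatches occur at site 2 (G/C), site 5 (G/C), site 17 (C/G).
That gives 3 mismatches out of 22 aligned sites, so the Hamming distance is 3.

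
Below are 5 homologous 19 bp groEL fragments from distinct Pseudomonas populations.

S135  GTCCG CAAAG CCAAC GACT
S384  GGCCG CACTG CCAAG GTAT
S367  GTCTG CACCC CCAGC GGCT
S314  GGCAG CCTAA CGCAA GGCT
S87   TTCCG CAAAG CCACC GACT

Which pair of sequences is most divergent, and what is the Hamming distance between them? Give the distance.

11

Pairwise Hamming distances:
  S135 vs S384: 6
  S135 vs S367: 6
  S135 vs S314: 9
  S135 vs S87: 2
  S384 vs S367: 8
  S384 vs S314: 10
  S384 vs S87: 8
  S367 vs S314: 10
  S367 vs S87: 7
  S314 vs S87: 11
The largest is 11, between S314 and S87.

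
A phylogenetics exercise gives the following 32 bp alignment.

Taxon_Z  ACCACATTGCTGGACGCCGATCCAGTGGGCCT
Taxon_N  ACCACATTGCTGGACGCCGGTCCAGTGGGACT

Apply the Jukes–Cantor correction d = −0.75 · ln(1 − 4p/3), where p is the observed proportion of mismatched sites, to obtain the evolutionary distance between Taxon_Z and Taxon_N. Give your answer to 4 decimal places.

The sequences differ at positions 20 (A/G), 30 (C/A).
p = 2/32 = 0.062500.
d = −0.75 · ln(1 − (4/3)·0.062500) = −0.75 · ln(0.916667) = −0.75 · (-0.087011) = 0.0653.

0.0653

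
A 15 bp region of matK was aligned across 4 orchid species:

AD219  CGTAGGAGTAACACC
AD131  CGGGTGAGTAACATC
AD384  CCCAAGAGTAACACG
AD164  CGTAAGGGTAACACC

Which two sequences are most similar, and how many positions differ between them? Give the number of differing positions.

Pairwise Hamming distances:
  AD219 vs AD131: 4
  AD219 vs AD384: 4
  AD219 vs AD164: 2
  AD131 vs AD384: 6
  AD131 vs AD164: 5
  AD384 vs AD164: 4
The smallest is 2, between AD219 and AD164.

2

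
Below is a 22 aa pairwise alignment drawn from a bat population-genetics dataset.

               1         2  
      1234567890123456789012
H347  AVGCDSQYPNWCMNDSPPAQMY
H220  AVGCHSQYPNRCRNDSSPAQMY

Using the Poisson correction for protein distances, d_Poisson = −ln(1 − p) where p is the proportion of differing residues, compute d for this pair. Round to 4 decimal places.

Mismatches occur at site 5 (D↔H), site 11 (W↔R), site 13 (M↔R), site 17 (P↔S).
p = 4/22 = 0.181818.
d = −ln(1 − 0.181818) = −ln(0.818182) = 0.2007.

0.2007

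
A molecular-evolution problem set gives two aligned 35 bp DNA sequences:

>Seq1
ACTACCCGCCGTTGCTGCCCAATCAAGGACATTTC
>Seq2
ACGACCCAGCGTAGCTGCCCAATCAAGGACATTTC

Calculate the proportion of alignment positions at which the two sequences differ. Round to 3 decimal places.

Mismatches occur at site 3 (T↔G), site 8 (G↔A), site 9 (C↔G), site 13 (T↔A).
There are 4 differences over 35 sites, so p = 4/35 = 0.114.

0.114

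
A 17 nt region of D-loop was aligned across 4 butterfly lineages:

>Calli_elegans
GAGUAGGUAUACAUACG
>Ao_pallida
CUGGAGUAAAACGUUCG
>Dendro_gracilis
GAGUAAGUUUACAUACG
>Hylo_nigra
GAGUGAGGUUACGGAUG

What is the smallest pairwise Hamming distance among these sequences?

Pairwise Hamming distances:
  Calli_elegans vs Ao_pallida: 8
  Calli_elegans vs Dendro_gracilis: 2
  Calli_elegans vs Hylo_nigra: 7
  Ao_pallida vs Dendro_gracilis: 10
  Ao_pallida vs Hylo_nigra: 12
  Dendro_gracilis vs Hylo_nigra: 5
The smallest is 2, between Calli_elegans and Dendro_gracilis.

2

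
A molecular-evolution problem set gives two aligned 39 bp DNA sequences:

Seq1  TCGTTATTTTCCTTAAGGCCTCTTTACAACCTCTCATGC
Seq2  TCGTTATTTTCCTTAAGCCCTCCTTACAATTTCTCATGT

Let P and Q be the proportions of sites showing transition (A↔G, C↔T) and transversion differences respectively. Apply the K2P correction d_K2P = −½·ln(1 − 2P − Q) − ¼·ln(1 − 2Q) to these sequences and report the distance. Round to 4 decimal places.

Mismatches occur at site 18 (G→C, transversion), site 23 (T→C, transition), site 30 (C→T, transition), site 31 (C→T, transition), site 39 (C→T, transition).
Of the 5 differences, 4 transitions and 1 transversion over 39 sites: P = 4/39 = 0.102564, Q = 1/39 = 0.025641.
d = −0.5·ln(0.769231) − 0.25·ln(0.948718) = −0.5·(-0.262364) − 0.25·(-0.052644) = 0.1443.

0.1443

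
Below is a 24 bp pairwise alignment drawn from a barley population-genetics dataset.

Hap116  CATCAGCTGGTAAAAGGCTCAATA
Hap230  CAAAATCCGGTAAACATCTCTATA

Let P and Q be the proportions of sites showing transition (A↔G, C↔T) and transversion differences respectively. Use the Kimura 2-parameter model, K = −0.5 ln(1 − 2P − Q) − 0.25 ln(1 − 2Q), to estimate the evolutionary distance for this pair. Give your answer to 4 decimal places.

0.4428

Differing sites — 3:T/A (Tv); 4:C/A (Tv); 6:G/T (Tv); 8:T/C (Ti); 15:A/C (Tv); 16:G/A (Ti); 17:G/T (Tv); 21:A/T (Tv).
Of the 8 differences, 2 transitions and 6 transversions over 24 sites: P = 2/24 = 0.083333, Q = 6/24 = 0.250000.
d = −0.5·ln(0.583334) − 0.25·ln(0.500000) = −0.5·(-0.538995) − 0.25·(-0.693147) = 0.4428.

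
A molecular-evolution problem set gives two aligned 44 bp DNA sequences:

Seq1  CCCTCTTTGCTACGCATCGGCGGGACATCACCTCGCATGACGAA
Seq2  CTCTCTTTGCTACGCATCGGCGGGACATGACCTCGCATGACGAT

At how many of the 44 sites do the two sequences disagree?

Differing sites — 2:C/T; 29:C/G; 44:A/T.
That gives 3 mismatches out of 44 aligned sites, so the Hamming distance is 3.

3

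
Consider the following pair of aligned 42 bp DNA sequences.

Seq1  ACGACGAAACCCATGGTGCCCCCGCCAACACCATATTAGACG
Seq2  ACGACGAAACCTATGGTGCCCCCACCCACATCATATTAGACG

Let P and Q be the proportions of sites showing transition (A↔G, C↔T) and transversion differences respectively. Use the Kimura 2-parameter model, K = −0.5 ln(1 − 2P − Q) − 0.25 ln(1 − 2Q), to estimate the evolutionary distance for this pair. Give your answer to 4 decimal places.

0.1034

Differing sites — 12:C/T (Ti); 24:G/A (Ti); 27:A/C (Tv); 31:C/T (Ti).
Of the 4 differences, 3 transitions and 1 transversion over 42 sites: P = 3/42 = 0.071429, Q = 1/42 = 0.023810.
d = −0.5·ln(0.833332) − 0.25·ln(0.952380) = −0.5·(-0.182323) − 0.25·(-0.048791) = 0.1034.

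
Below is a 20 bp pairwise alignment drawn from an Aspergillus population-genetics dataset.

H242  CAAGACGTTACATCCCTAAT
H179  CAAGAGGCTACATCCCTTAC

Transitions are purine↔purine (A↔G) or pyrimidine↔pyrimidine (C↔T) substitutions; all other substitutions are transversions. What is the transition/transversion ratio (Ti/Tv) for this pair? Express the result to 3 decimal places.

1.000

The sequences differ at positions 6 (C/G, transversion), 8 (T/C, transition), 18 (A/T, transversion), 20 (T/C, transition).
Of the 4 differences, 2 transitions and 2 transversions, so Ti/Tv = 2/2 = 1.000.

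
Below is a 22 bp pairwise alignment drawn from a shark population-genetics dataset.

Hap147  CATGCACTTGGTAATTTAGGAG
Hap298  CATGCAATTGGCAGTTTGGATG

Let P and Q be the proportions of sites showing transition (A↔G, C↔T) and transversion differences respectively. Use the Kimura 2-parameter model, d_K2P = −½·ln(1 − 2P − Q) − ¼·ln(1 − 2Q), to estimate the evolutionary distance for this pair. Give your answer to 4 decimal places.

Mismatches occur at site 7 (C/A, transversion), site 12 (T/C, transition), site 14 (A/G, transition), site 18 (A/G, transition), site 20 (G/A, transition), site 21 (A/T, transversion).
Of the 6 differences, 4 transitions and 2 transversions over 22 sites: P = 4/22 = 0.181818, Q = 2/22 = 0.090909.
d = −0.5·ln(0.545455) − 0.25·ln(0.818182) = −0.5·(-0.606135) − 0.25·(-0.200670) = 0.3532.

0.3532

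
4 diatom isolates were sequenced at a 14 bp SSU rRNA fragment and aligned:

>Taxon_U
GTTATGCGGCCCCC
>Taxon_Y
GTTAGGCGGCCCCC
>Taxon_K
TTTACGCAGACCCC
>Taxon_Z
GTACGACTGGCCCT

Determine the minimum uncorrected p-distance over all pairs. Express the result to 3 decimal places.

Pairwise Hamming distances:
  Taxon_U vs Taxon_Y: 1
  Taxon_U vs Taxon_K: 4
  Taxon_U vs Taxon_Z: 7
  Taxon_Y vs Taxon_K: 4
  Taxon_Y vs Taxon_Z: 6
  Taxon_K vs Taxon_Z: 8
The smallest is 1 mismatch, between Taxon_U and Taxon_Y; p = 1/14 = 0.071.

0.071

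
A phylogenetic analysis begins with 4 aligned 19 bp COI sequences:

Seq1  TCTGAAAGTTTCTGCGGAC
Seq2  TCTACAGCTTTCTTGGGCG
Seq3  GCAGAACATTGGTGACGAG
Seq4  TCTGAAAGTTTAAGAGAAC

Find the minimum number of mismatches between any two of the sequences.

4

Pairwise Hamming distances:
  Seq1 vs Seq2: 8
  Seq1 vs Seq3: 9
  Seq1 vs Seq4: 4
  Seq2 vs Seq3: 12
  Seq2 vs Seq4: 11
  Seq3 vs Seq4: 10
The smallest is 4, between Seq1 and Seq4.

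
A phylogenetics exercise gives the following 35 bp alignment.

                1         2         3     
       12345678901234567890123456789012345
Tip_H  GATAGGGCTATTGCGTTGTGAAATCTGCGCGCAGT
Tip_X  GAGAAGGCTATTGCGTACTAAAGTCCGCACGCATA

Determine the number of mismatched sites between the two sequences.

Differing sites — 3:T/G; 5:G/A; 17:T/A; 18:G/C; 20:G/A; 23:A/G; 26:T/C; 29:G/A; 34:G/T; 35:T/A.
That gives 10 mismatches out of 35 aligned sites, so the Hamming distance is 10.

10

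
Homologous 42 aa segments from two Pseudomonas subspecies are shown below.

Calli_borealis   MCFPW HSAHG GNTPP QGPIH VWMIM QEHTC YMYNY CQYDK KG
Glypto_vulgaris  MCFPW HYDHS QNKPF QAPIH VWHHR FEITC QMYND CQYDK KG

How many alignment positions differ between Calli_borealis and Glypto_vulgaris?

14

Differing sites — 7:S/Y; 8:A/D; 10:G/S; 11:G/Q; 13:T/K; 15:P/F; 17:G/A; 23:M/H; 24:I/H; 25:M/R; 26:Q/F; 28:H/I; 31:Y/Q; 35:Y/D.
That gives 14 mismatches out of 42 aligned sites, so the Hamming distance is 14.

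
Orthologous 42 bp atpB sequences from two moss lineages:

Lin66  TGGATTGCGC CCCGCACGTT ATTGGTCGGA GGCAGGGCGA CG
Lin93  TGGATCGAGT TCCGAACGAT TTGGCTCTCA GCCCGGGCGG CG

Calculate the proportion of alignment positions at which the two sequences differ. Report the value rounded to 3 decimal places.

0.333

The sequences differ at positions 6 (T/C), 8 (C/A), 10 (C/T), 11 (C/T), 15 (C/A), 19 (T/A), 21 (A/T), 23 (T/G), 25 (G/C), 28 (G/T), 29 (G/C), 32 (G/C), 34 (A/C), 40 (A/G).
There are 14 differences over 42 sites, so p = 14/42 = 0.333.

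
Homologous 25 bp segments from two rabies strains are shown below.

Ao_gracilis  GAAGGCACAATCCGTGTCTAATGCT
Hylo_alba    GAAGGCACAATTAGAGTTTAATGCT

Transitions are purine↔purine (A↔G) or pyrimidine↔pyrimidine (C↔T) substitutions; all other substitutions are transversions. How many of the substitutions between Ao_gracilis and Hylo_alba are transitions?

2

Mismatches occur at site 12 (C↔T, transition), site 13 (C↔A, transversion), site 15 (T↔A, transversion), site 18 (C↔T, transition).
Of the 4 differences, 2 transitions and 2 transversions, so the answer is 2.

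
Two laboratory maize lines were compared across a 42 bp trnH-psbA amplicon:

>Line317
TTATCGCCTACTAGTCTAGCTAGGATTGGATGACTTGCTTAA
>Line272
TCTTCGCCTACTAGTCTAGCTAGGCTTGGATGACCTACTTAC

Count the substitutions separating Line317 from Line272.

Differing sites — 2:T/C; 3:A/T; 25:A/C; 35:T/C; 37:G/A; 42:A/C.
That gives 6 mismatches out of 42 aligned sites, so the Hamming distance is 6.

6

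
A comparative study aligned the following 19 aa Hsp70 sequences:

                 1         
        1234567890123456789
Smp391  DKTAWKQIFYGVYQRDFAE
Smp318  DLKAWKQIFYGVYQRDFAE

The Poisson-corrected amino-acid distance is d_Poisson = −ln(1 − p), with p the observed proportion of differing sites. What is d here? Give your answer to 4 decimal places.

0.1112

Differing sites — 2:K/L; 3:T/K.
p = 2/19 = 0.105263.
d = −ln(1 − 0.105263) = −ln(0.894737) = 0.1112.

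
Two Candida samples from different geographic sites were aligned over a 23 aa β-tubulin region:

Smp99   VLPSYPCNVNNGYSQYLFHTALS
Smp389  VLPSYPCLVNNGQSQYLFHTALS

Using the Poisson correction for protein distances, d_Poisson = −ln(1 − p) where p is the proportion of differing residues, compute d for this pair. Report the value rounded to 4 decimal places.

Differing sites — 8:N/L; 13:Y/Q.
p = 2/23 = 0.086957.
d = −ln(1 − 0.086957) = −ln(0.913043) = 0.0910.

0.0910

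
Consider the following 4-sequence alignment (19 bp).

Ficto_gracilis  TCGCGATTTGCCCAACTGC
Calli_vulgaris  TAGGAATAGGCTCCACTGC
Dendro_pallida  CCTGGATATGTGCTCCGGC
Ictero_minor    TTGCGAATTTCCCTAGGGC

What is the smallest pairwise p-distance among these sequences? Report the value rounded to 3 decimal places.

Pairwise Hamming distances:
  Ficto_gracilis vs Calli_vulgaris: 7
  Ficto_gracilis vs Dendro_pallida: 9
  Ficto_gracilis vs Ictero_minor: 6
  Calli_vulgaris vs Dendro_pallida: 10
  Calli_vulgaris vs Ictero_minor: 11
  Dendro_pallida vs Ictero_minor: 11
The smallest is 6 mismatches, between Ficto_gracilis and Ictero_minor; p = 6/19 = 0.316.

0.316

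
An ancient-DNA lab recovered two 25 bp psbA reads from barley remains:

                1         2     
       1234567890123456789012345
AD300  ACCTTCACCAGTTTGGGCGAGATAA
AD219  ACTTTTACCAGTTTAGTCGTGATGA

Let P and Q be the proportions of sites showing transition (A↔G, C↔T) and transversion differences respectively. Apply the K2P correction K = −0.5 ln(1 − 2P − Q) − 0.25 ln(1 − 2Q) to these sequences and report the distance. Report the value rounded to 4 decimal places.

0.2990

The sequences differ at positions 3 (C/T, transition), 6 (C/T, transition), 15 (G/A, transition), 17 (G/T, transversion), 20 (A/T, transversion), 24 (A/G, transition).
Of the 6 differences, 4 transitions and 2 transversions over 25 sites: P = 4/25 = 0.160000, Q = 2/25 = 0.080000.
d = −0.5·ln(0.600000) − 0.25·ln(0.840000) = −0.5·(-0.510826) − 0.25·(-0.174353) = 0.2990.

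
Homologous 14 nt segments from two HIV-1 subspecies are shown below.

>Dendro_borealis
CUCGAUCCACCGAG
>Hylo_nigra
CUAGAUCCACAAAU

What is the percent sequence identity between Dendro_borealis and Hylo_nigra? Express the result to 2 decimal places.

71.43%

Mismatches occur at site 3 (C→A), site 11 (C→A), site 12 (G→A), site 14 (G→U).
10 of the 14 sites match, so the percent identity is 10/14 × 100 = 71.43%.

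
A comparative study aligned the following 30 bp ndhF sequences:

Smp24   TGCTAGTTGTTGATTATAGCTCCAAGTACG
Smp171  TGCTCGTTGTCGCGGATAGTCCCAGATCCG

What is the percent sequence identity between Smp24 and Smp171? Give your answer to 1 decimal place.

66.7%

Differing sites — 5:A/C; 11:T/C; 13:A/C; 14:T/G; 15:T/G; 20:C/T; 21:T/C; 25:A/G; 26:G/A; 28:A/C.
20 of the 30 sites match, so the percent identity is 20/30 × 100 = 66.7%.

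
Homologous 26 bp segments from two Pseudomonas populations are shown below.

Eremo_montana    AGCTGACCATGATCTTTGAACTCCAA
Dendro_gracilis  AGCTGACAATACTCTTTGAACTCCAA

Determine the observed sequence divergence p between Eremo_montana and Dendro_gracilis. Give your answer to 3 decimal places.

The sequences differ at positions 8 (C/A), 11 (G/A), 12 (A/C).
There are 3 differences over 26 sites, so p = 3/26 = 0.115.

0.115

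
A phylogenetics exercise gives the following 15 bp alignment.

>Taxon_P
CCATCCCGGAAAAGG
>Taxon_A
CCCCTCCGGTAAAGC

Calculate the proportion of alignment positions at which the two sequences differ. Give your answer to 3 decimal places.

The sequences differ at positions 3 (A/C), 4 (T/C), 5 (C/T), 10 (A/T), 15 (G/C).
There are 5 differences over 15 sites, so p = 5/15 = 0.333.

0.333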